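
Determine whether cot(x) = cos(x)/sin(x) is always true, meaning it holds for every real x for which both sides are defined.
Yes, this is an identity.

Claim: cot(x) = cos(x)/sin(x).
Reasoning: cot(x) is defined as 1/tan(x) = 1/(sin(x)/cos(x)) = cos(x)/sin(x), wherever sin(x) ≠ 0.
So the two sides agree for every real x for which both sides are defined.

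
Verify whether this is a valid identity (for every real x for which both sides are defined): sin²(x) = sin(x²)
No, this is NOT an identity.

Claim: sin²(x) = sin(x²).
Test a specific point where both sides are defined: x = -π/2.
LHS = sin²(x) ≈ 1.0000
RHS = sin(x²) ≈ 0.6243
Since 1.0000 ≠ 0.6243, the equation fails at this point, so it cannot hold for every real x for which both sides are defined.
sin²(x) means (sin x)², squaring the output; sin(x²) squares the input. These are different functions.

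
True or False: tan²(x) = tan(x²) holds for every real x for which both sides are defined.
False.

Claim: tan²(x) = tan(x²).
Test a specific point where both sides are defined: x = 3π/4.
LHS = tan²(x) ≈ 1.0000
RHS = tan(x²) ≈ -0.8977
Since 1.0000 ≠ -0.8977, the equation fails at this point, so it cannot hold for every real x for which both sides are defined.
tan²(x) means (tan x)², squaring the output; tan(x²) squares the input. These are different functions.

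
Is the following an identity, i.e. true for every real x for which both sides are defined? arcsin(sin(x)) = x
No, this is NOT an identity.

Claim: arcsin(sin(x)) = x.
Test a specific point where both sides are defined: x = 2π/3.
LHS = arcsin(sin(x)) ≈ 1.0472
RHS = x ≈ 2.0944
Since 1.0472 ≠ 2.0944, the equation fails at this point, so it cannot hold for every real x for which both sides are defined.
arcsin only returns values in [-π/2, π/2], so arcsin(sin(x)) = x holds only for x in that interval, not for all real x.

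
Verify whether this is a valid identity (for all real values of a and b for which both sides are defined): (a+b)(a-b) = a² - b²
Claim: (a+b)(a-b) = a² - b².
Reasoning: Expand: (a+b)(a-b) = a² - ab + ba - b² = a² - b² (the cross terms cancel).
So the two sides agree for all real values of a and b for which both sides are defined.

Conclusion: Yes, this is an identity.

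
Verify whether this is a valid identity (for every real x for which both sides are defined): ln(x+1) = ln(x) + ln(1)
No, this is NOT an identity.

Claim: ln(x+1) = ln(x) + ln(1).
Test a specific point where both sides are defined: x = 5.
LHS = ln(x+1) ≈ 1.7918
RHS = ln(x) + ln(1) ≈ 1.6094
Since 1.7918 ≠ 1.6094, the equation fails at this point, so it cannot hold for every real x for which both sides are defined.
ln(1) = 0, so the right side is just ln(x), which differs from ln(x+1).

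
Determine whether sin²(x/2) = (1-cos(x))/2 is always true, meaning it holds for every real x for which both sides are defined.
Claim: sin²(x/2) = (1-cos(x))/2.
Reasoning: Use cos(2θ) = 1 - 2sin²θ with θ = x/2: cos(x) = 1 - 2sin²(x/2). Solving for sin²(x/2) gives (1 - cos(x))/2.
So the two sides agree for every real x for which both sides are defined.

Conclusion: Yes, this is an identity.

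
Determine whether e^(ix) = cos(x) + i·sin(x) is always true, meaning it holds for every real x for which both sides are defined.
Yes, this is an identity.

Claim: e^(ix) = cos(x) + i·sin(x).
Reasoning: Euler's formula. Expand e^(ix) = Σ (ix)^k / k!. Since i² = -1, the even-k terms are Σ (-1)^m x^(2m)/(2m)! = cos(x) and the odd-k terms are i · Σ (-1)^m x^(2m+1)/(2m+1)! = i·sin(x).
So the two sides agree for every real x for which both sides are defined.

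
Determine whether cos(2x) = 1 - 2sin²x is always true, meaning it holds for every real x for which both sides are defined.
Yes, this is an identity.

Claim: cos(2x) = 1 - 2sin²x.
Reasoning: cos(2x) = cos²x - sin²x. Replace cos²x by 1 - sin²x: (1 - sin²x) - sin²x = 1 - 2sin²x.
So the two sides agree for every real x for which both sides are defined.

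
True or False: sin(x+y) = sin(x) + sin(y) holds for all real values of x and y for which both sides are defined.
Claim: sin(x+y) = sin(x) + sin(y).
Test a specific point where both sides are defined: x = π/3, y = 2π/3.
LHS = sin(x+y) ≈ 0.0000
RHS = sin(x) + sin(y) ≈ 1.7321
Since 0.0000 ≠ 1.7321, the equation fails at this point, so it cannot hold for all real values of x and y for which both sides are defined.
The correct expansion is sin(x+y) = sin(x)cos(y) + cos(x)sin(y); sine is not additive.

Conclusion: False.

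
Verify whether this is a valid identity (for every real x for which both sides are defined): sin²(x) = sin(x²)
No, this is NOT an identity.

Claim: sin²(x) = sin(x²).
Test a specific point where both sides are defined: x = π/2.
LHS = sin²(x) ≈ 1.0000
RHS = sin(x²) ≈ 0.6243
Since 1.0000 ≠ 0.6243, the equation fails at this point, so it cannot hold for every real x for which both sides are defined.
sin²(x) means (sin x)², squaring the output; sin(x²) squares the input. These are different functions.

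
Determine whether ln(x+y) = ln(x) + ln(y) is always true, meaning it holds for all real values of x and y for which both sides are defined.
Claim: ln(x+y) = ln(x) + ln(y).
Test a specific point where both sides are defined: x = 1/2, y = 1/2.
LHS = ln(x+y) ≈ 0.0000
RHS = ln(x) + ln(y) ≈ -1.3863
Since 0.0000 ≠ -1.3863, the equation fails at this point, so it cannot hold for all real values of x and y for which both sides are defined.
ln(x) + ln(y) = ln(xy), not ln(x+y).

Conclusion: No, this is NOT an identity.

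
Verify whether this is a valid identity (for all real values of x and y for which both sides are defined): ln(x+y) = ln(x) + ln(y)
Claim: ln(x+y) = ln(x) + ln(y).
Test a specific point where both sides are defined: x = 2, y = 3/2.
LHS = ln(x+y) ≈ 1.2528
RHS = ln(x) + ln(y) ≈ 1.0986
Since 1.2528 ≠ 1.0986, the equation fails at this point, so it cannot hold for all real values of x and y for which both sides are defined.
ln(x) + ln(y) = ln(xy), not ln(x+y).

Conclusion: No, this is NOT an identity.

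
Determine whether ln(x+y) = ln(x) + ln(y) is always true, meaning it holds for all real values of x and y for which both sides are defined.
Claim: ln(x+y) = ln(x) + ln(y).
Test a specific point where both sides are defined: x = 4, y = 5.
LHS = ln(x+y) ≈ 2.1972
RHS = ln(x) + ln(y) ≈ 2.9957
Since 2.1972 ≠ 2.9957, the equation fails at this point, so it cannot hold for all real values of x and y for which both sides are defined.
ln(x) + ln(y) = ln(xy), not ln(x+y).

Conclusion: No, this is NOT an identity.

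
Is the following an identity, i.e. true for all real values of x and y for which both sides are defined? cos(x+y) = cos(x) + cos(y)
Claim: cos(x+y) = cos(x) + cos(y).
Test a specific point where both sides are defined: x = -π/3, y = π/6.
LHS = cos(x+y) ≈ 0.8660
RHS = cos(x) + cos(y) ≈ 1.3660
Since 0.8660 ≠ 1.3660, the equation fails at this point, so it cannot hold for all real values of x and y for which both sides are defined.
The correct expansion is cos(x+y) = cos(x)cos(y) - sin(x)sin(y); cosine is not additive.

Conclusion: No, this is NOT an identity.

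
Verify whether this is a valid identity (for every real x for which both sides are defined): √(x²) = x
Claim: √(x²) = x.
Test a specific point where both sides are defined: x = -2.
LHS = √(x²) ≈ 2.0000
RHS = x ≈ -2.0000
Since 2.0000 ≠ -2.0000, the equation fails at this point, so it cannot hold for every real x for which both sides are defined.
√(x²) = |x|, which differs from x whenever x < 0 (both sides are defined for every real x).

Conclusion: No, this is NOT an identity.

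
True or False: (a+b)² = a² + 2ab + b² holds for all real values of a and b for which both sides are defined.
Claim: (a+b)² = a² + 2ab + b².
Reasoning: Expand: (a+b)² = (a+b)(a+b) = a·a + a·b + b·a + b·b = a² + 2ab + b².
So the two sides agree for all real values of a and b for which both sides are defined.

Conclusion: True.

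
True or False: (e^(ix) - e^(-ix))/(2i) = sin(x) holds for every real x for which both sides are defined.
True.

Claim: (e^(ix) - e^(-ix))/(2i) = sin(x).
Reasoning: By Euler's formula e^(ix) = cos(x) + i·sin(x) and e^(-ix) = cos(x) - i·sin(x). Subtracting cancels the cosine terms: e^(ix) - e^(-ix) = 2i·sin(x); divide by 2i.
So the two sides agree for every real x for which both sides are defined.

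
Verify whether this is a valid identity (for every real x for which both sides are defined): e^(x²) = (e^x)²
Claim: e^(x²) = (e^x)².
Test a specific point where both sides are defined: x = -1.
LHS = e^(x²) ≈ 2.7183
RHS = (e^x)² ≈ 0.1353
Since 2.7183 ≠ 0.1353, the equation fails at this point, so it cannot hold for every real x for which both sides are defined.
(e^x)² = e^(2x), and 2x ≠ x² in general.

Conclusion: No, this is NOT an identity.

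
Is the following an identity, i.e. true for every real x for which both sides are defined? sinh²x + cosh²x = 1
No, this is NOT an identity.

Claim: sinh²x + cosh²x = 1.
Test a specific point where both sides are defined: x = -1.
LHS = sinh²x + cosh²x ≈ 3.7622
RHS = 1 ≈ 1.0000
Since 3.7622 ≠ 1.0000, the equation fails at this point, so it cannot hold for every real x for which both sides are defined.
The correct hyperbolic identity is cosh²x - sinh²x = 1 (a difference); the sum sinh²x + cosh²x equals cosh(2x).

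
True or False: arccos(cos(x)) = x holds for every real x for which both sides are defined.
False.

Claim: arccos(cos(x)) = x.
Test a specific point where both sides are defined: x = -π/3.
LHS = arccos(cos(x)) ≈ 1.0472
RHS = x ≈ -1.0472
Since 1.0472 ≠ -1.0472, the equation fails at this point, so it cannot hold for every real x for which both sides are defined.
arccos only returns values in [0, π], so arccos(cos(x)) = x holds only for x in that interval, not for all real x.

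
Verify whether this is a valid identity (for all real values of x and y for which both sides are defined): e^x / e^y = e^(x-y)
Yes, this is an identity.

Claim: e^x / e^y = e^(x-y).
Reasoning: 1/e^y = e^(-y), so e^x / e^y = e^x · e^(-y) = e^(x + (-y)) = e^(x-y) by the product rule for exponents.
So the two sides agree for all real values of x and y for which both sides are defined.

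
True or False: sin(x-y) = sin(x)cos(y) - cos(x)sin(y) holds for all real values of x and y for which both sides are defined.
Claim: sin(x-y) = sin(x)cos(y) - cos(x)sin(y).
Reasoning: Replace y by -y in sin(x+y) = sin(x)cos(y) + cos(x)sin(y) and use cos(-y) = cos(y), sin(-y) = -sin(y): sin(x-y) = sin(x)cos(y) - cos(x)sin(y).
So the two sides agree for all real values of x and y for which both sides are defined.

Conclusion: True.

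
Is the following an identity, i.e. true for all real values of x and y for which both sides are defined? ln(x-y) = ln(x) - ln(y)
No, this is NOT an identity.

Claim: ln(x-y) = ln(x) - ln(y).
Test a specific point where both sides are defined: x = 5, y = 4.
LHS = ln(x-y) ≈ 0.0000
RHS = ln(x) - ln(y) ≈ 0.2231
Since 0.0000 ≠ 0.2231, the equation fails at this point, so it cannot hold for all real values of x and y for which both sides are defined.
ln(x) - ln(y) = ln(x/y), not ln(x-y).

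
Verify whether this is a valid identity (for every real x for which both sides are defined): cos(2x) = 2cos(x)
Claim: cos(2x) = 2cos(x).
Test a specific point where both sides are defined: x = -π/3.
LHS = cos(2x) ≈ -0.5000
RHS = 2cos(x) ≈ 1.0000
Since -0.5000 ≠ 1.0000, the equation fails at this point, so it cannot hold for every real x for which both sides are defined.
The correct double-angle formula is cos(2x) = cos²x - sin²x.

Conclusion: No, this is NOT an identity.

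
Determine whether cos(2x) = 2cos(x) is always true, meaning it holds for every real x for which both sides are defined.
Claim: cos(2x) = 2cos(x).
Test a specific point where both sides are defined: x = π/2.
LHS = cos(2x) ≈ -1.0000
RHS = 2cos(x) ≈ 0.0000
Since -1.0000 ≠ 0.0000, the equation fails at this point, so it cannot hold for every real x for which both sides are defined.
The correct double-angle formula is cos(2x) = cos²x - sin²x.

Conclusion: No, this is NOT an identity.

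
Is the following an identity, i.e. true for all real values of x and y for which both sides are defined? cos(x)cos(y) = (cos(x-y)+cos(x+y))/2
Yes, this is an identity.

Claim: cos(x)cos(y) = (cos(x-y)+cos(x+y))/2.
Reasoning: cos(x-y) = cos(x)cos(y) + sin(x)sin(y) and cos(x+y) = cos(x)cos(y) - sin(x)sin(y). Adding, cos(x-y) + cos(x+y) = 2cos(x)cos(y); divide by 2.
So the two sides agree for all real values of x and y for which both sides are defined.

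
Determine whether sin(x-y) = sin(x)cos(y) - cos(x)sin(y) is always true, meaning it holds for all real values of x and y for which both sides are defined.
Claim: sin(x-y) = sin(x)cos(y) - cos(x)sin(y).
Reasoning: Replace y by -y in sin(x+y) = sin(x)cos(y) + cos(x)sin(y) and use cos(-y) = cos(y), sin(-y) = -sin(y): sin(x-y) = sin(x)cos(y) - cos(x)sin(y).
So the two sides agree for all real values of x and y for which both sides are defined.

Conclusion: Yes, this is an identity.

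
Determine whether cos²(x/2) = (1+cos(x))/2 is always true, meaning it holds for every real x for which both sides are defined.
Yes, this is an identity.

Claim: cos²(x/2) = (1+cos(x))/2.
Reasoning: Use cos(2θ) = 2cos²θ - 1 with θ = x/2: cos(x) = 2cos²(x/2) - 1. Solving for cos²(x/2) gives (1 + cos(x))/2.
So the two sides agree for every real x for which both sides are defined.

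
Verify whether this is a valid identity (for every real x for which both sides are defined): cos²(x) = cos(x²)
No, this is NOT an identity.

Claim: cos²(x) = cos(x²).
Test a specific point where both sides are defined: x = -π/6.
LHS = cos²(x) ≈ 0.7500
RHS = cos(x²) ≈ 0.9627
Since 0.7500 ≠ 0.9627, the equation fails at this point, so it cannot hold for every real x for which both sides are defined.
cos²(x) means (cos x)², squaring the output; cos(x²) squares the input. These are different functions.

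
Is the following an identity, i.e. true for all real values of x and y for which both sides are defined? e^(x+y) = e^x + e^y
No, this is NOT an identity.

Claim: e^(x+y) = e^x + e^y.
Test a specific point where both sides are defined: x = 2, y = -2.
LHS = e^(x+y) ≈ 1.0000
RHS = e^x + e^y ≈ 7.5244
Since 1.0000 ≠ 7.5244, the equation fails at this point, so it cannot hold for all real values of x and y for which both sides are defined.
The correct rule is e^(x+y) = e^x · e^y (a product, not a sum).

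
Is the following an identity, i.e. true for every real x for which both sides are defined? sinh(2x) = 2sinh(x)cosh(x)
Claim: sinh(2x) = 2sinh(x)cosh(x).
Reasoning: 2sinh(x)cosh(x) = 2 · (e^x - e^-x)/2 · (e^x + e^-x)/2 = (e^(2x) - e^(-2x))/2 = sinh(2x).
So the two sides agree for every real x for which both sides are defined.

Conclusion: Yes, this is an identity.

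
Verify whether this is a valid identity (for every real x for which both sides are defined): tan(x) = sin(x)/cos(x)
Claim: tan(x) = sin(x)/cos(x).
Reasoning: For an angle x whose terminal point on the unit circle is (cos x, sin x), tan(x) is defined as the ratio (second coordinate)/(first coordinate) = sin(x)/cos(x), wherever cos(x) ≠ 0.
So the two sides agree for every real x for which both sides are defined.

Conclusion: Yes, this is an identity.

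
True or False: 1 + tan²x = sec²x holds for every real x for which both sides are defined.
True.

Claim: 1 + tan²x = sec²x.
Reasoning: Start from sin²x + cos²x = 1 and divide every term by cos²x (allowed wherever tan x and sec x are defined): tan²x + 1 = 1/cos²x = sec²x.
So the two sides agree for every real x for which both sides are defined.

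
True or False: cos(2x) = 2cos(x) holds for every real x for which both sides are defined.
False.

Claim: cos(2x) = 2cos(x).
Test a specific point where both sides are defined: x = π.
LHS = cos(2x) ≈ 1.0000
RHS = 2cos(x) ≈ -2.0000
Since 1.0000 ≠ -2.0000, the equation fails at this point, so it cannot hold for every real x for which both sides are defined.
The correct double-angle formula is cos(2x) = cos²x - sin²x.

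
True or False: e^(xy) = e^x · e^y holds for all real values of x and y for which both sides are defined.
False.

Claim: e^(xy) = e^x · e^y.
Test a specific point where both sides are defined: x = -3, y = 3/2.
LHS = e^(xy) ≈ 0.0111
RHS = e^x · e^y ≈ 0.2231
Since 0.0111 ≠ 0.2231, the equation fails at this point, so it cannot hold for all real values of x and y for which both sides are defined.
e^x · e^y = e^(x+y), not e^(xy).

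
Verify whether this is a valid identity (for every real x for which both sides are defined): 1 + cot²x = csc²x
Yes, this is an identity.

Claim: 1 + cot²x = csc²x.
Reasoning: Start from sin²x + cos²x = 1 and divide every term by sin²x (allowed wherever cot x and csc x are defined): 1 + cot²x = 1/sin²x = csc²x.
So the two sides agree for every real x for which both sides are defined.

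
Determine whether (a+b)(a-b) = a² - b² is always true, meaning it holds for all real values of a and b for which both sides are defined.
Claim: (a+b)(a-b) = a² - b².
Reasoning: Expand: (a+b)(a-b) = a² - ab + ba - b² = a² - b² (the cross terms cancel).
So the two sides agree for all real values of a and b for which both sides are defined.

Conclusion: Yes, this is an identity.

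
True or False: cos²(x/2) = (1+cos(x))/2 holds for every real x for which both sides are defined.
Claim: cos²(x/2) = (1+cos(x))/2.
Reasoning: Use cos(2θ) = 2cos²θ - 1 with θ = x/2: cos(x) = 2cos²(x/2) - 1. Solving for cos²(x/2) gives (1 + cos(x))/2.
So the two sides agree for every real x for which both sides are defined.

Conclusion: True.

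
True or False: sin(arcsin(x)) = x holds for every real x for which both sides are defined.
True.

Claim: sin(arcsin(x)) = x.
Reasoning: For -1 ≤ x ≤ 1 (where arcsin is defined), arcsin(x) is by definition an angle whose sine equals x. Taking the sine of that angle returns x. (Note the other order, arcsin(sin x) = x, is NOT an identity.)
So the two sides agree for every real x for which both sides are defined.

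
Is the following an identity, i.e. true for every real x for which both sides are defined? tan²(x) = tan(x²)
No, this is NOT an identity.

Claim: tan²(x) = tan(x²).
Test a specific point where both sides are defined: x = π/4.
LHS = tan²(x) ≈ 1.0000
RHS = tan(x²) ≈ 0.7092
Since 1.0000 ≠ 0.7092, the equation fails at this point, so it cannot hold for every real x for which both sides are defined.
tan²(x) means (tan x)², squaring the output; tan(x²) squares the input. These are different functions.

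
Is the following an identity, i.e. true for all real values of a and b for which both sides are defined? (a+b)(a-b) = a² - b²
Yes, this is an identity.

Claim: (a+b)(a-b) = a² - b².
Reasoning: Expand: (a+b)(a-b) = a² - ab + ba - b² = a² - b² (the cross terms cancel).
So the two sides agree for all real values of a and b for which both sides are defined.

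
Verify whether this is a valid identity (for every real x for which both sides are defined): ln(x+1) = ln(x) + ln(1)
No, this is NOT an identity.

Claim: ln(x+1) = ln(x) + ln(1).
Test a specific point where both sides are defined: x = 4.
LHS = ln(x+1) ≈ 1.6094
RHS = ln(x) + ln(1) ≈ 1.3863
Since 1.6094 ≠ 1.3863, the equation fails at this point, so it cannot hold for every real x for which both sides are defined.
ln(1) = 0, so the right side is just ln(x), which differs from ln(x+1).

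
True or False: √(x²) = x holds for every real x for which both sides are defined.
Claim: √(x²) = x.
Test a specific point where both sides are defined: x = -1.
LHS = √(x²) ≈ 1.0000
RHS = x ≈ -1.0000
Since 1.0000 ≠ -1.0000, the equation fails at this point, so it cannot hold for every real x for which both sides are defined.
√(x²) = |x|, which differs from x whenever x < 0 (both sides are defined for every real x).

Conclusion: False.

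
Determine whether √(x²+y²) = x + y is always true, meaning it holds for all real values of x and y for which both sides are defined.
No, this is NOT an identity.

Claim: √(x²+y²) = x + y.
Test a specific point where both sides are defined: x = 3, y = -1.
LHS = √(x²+y²) ≈ 3.1623
RHS = x + y ≈ 2.0000
Since 3.1623 ≠ 2.0000, the equation fails at this point, so it cannot hold for all real values of x and y for which both sides are defined.
(x+y)² = x² + 2xy + y², not x² + y², so the square root does not split this way.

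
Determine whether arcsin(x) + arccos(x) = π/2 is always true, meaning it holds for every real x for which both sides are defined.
Yes, this is an identity.

Claim: arcsin(x) + arccos(x) = π/2.
Reasoning: Both sides are defined for -1 ≤ x ≤ 1. Let θ = arcsin(x), so sin θ = x and θ ∈ [-π/2, π/2]. Then cos(π/2 - θ) = sin θ = x and π/2 - θ ∈ [0, π], which is exactly the range of arccos, so arccos(x) = π/2 - θ. Adding: arcsin(x) + arccos(x) = θ + (π/2 - θ) = π/2.
So the two sides agree for every real x for which both sides are defined.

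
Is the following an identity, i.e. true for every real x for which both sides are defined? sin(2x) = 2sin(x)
No, this is NOT an identity.

Claim: sin(2x) = 2sin(x).
Test a specific point where both sides are defined: x = π/3.
LHS = sin(2x) ≈ 0.8660
RHS = 2sin(x) ≈ 1.7321
Since 0.8660 ≠ 1.7321, the equation fails at this point, so it cannot hold for every real x for which both sides are defined.
The correct double-angle formula is sin(2x) = 2sin(x)cos(x).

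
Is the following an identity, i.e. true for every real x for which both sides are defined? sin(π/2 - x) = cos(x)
Claim: sin(π/2 - x) = cos(x).
Reasoning: Use sin(u - v) = sin(u)cos(v) - cos(u)sin(v) with u = π/2, v = x: sin(π/2)cos(x) - cos(π/2)sin(x) = 1·cos(x) - 0·sin(x) = cos(x).
So the two sides agree for every real x for which both sides are defined.

Conclusion: Yes, this is an identity.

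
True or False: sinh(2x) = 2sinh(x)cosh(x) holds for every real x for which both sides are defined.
True.

Claim: sinh(2x) = 2sinh(x)cosh(x).
Reasoning: 2sinh(x)cosh(x) = 2 · (e^x - e^-x)/2 · (e^x + e^-x)/2 = (e^(2x) - e^(-2x))/2 = sinh(2x).
So the two sides agree for every real x for which both sides are defined.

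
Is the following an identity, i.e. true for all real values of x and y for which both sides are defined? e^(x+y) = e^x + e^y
No, this is NOT an identity.

Claim: e^(x+y) = e^x + e^y.
Test a specific point where both sides are defined: x = 1, y = -2.
LHS = e^(x+y) ≈ 0.3679
RHS = e^x + e^y ≈ 2.8536
Since 0.3679 ≠ 2.8536, the equation fails at this point, so it cannot hold for all real values of x and y for which both sides are defined.
The correct rule is e^(x+y) = e^x · e^y (a product, not a sum).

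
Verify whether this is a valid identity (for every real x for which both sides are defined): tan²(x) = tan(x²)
No, this is NOT an identity.

Claim: tan²(x) = tan(x²).
Test a specific point where both sides are defined: x = π/3.
LHS = tan²(x) ≈ 3.0000
RHS = tan(x²) ≈ 1.9485
Since 3.0000 ≠ 1.9485, the equation fails at this point, so it cannot hold for every real x for which both sides are defined.
tan²(x) means (tan x)², squaring the output; tan(x²) squares the input. These are different functions.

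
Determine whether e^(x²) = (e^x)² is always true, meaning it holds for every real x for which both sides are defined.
Claim: e^(x²) = (e^x)².
Test a specific point where both sides are defined: x = 3/2.
LHS = e^(x²) ≈ 9.4877
RHS = (e^x)² ≈ 20.0855
Since 9.4877 ≠ 20.0855, the equation fails at this point, so it cannot hold for every real x for which both sides are defined.
(e^x)² = e^(2x), and 2x ≠ x² in general.

Conclusion: No, this is NOT an identity.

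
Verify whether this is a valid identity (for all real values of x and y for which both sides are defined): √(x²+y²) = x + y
Claim: √(x²+y²) = x + y.
Test a specific point where both sides are defined: x = 1, y = 1/2.
LHS = √(x²+y²) ≈ 1.1180
RHS = x + y ≈ 1.5000
Since 1.1180 ≠ 1.5000, the equation fails at this point, so it cannot hold for all real values of x and y for which both sides are defined.
(x+y)² = x² + 2xy + y², not x² + y², so the square root does not split this way.

Conclusion: No, this is NOT an identity.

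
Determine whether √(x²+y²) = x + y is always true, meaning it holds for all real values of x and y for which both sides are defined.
No, this is NOT an identity.

Claim: √(x²+y²) = x + y.
Test a specific point where both sides are defined: x = 2, y = -1.
LHS = √(x²+y²) ≈ 2.2361
RHS = x + y ≈ 1.0000
Since 2.2361 ≠ 1.0000, the equation fails at this point, so it cannot hold for all real values of x and y for which both sides are defined.
(x+y)² = x² + 2xy + y², not x² + y², so the square root does not split this way.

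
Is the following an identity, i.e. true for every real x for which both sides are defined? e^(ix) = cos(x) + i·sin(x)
Claim: e^(ix) = cos(x) + i·sin(x).
Reasoning: Euler's formula. Expand e^(ix) = Σ (ix)^k / k!. Since i² = -1, the even-k terms are Σ (-1)^m x^(2m)/(2m)! = cos(x) and the odd-k terms are i · Σ (-1)^m x^(2m+1)/(2m+1)! = i·sin(x).
So the two sides agree for every real x for which both sides are defined.

Conclusion: Yes, this is an identity.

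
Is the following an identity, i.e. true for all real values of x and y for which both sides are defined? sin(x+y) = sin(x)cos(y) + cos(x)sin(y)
Yes, this is an identity.

Claim: sin(x+y) = sin(x)cos(y) + cos(x)sin(y).
Reasoning: By Euler's formula e^(i(x+y)) = e^(ix)·e^(iy) = (cos x + i·sin x)(cos y + i·sin y). The imaginary part of the left side is sin(x+y); the imaginary part of the product is sin(x)cos(y) + cos(x)sin(y).
So the two sides agree for all real values of x and y for which both sides are defined.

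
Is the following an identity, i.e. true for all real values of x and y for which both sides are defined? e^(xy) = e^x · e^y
No, this is NOT an identity.

Claim: e^(xy) = e^x · e^y.
Test a specific point where both sides are defined: x = 1, y = 2.
LHS = e^(xy) ≈ 7.3891
RHS = e^x · e^y ≈ 20.0855
Since 7.3891 ≠ 20.0855, the equation fails at this point, so it cannot hold for all real values of x and y for which both sides are defined.
e^x · e^y = e^(x+y), not e^(xy).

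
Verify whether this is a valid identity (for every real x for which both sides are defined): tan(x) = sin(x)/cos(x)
Claim: tan(x) = sin(x)/cos(x).
Reasoning: For an angle x whose terminal point on the unit circle is (cos x, sin x), tan(x) is defined as the ratio (second coordinate)/(first coordinate) = sin(x)/cos(x), wherever cos(x) ≠ 0.
So the two sides agree for every real x for which both sides are defined.

Conclusion: Yes, this is an identity.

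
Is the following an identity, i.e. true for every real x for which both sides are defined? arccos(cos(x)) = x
Claim: arccos(cos(x)) = x.
Test a specific point where both sides are defined: x = -π/3.
LHS = arccos(cos(x)) ≈ 1.0472
RHS = x ≈ -1.0472
Since 1.0472 ≠ -1.0472, the equation fails at this point, so it cannot hold for every real x for which both sides are defined.
arccos only returns values in [0, π], so arccos(cos(x)) = x holds only for x in that interval, not for all real x.

Conclusion: No, this is NOT an identity.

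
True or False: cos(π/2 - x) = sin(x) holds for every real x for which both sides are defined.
Claim: cos(π/2 - x) = sin(x).
Reasoning: Use cos(u - v) = cos(u)cos(v) + sin(u)sin(v) with u = π/2, v = x: cos(π/2)cos(x) + sin(π/2)sin(x) = 0·cos(x) + 1·sin(x) = sin(x).
So the two sides agree for every real x for which both sides are defined.

Conclusion: True.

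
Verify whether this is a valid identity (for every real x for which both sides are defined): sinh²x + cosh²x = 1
Claim: sinh²x + cosh²x = 1.
Test a specific point where both sides are defined: x = 1/2.
LHS = sinh²x + cosh²x ≈ 1.5431
RHS = 1 ≈ 1.0000
Since 1.5431 ≠ 1.0000, the equation fails at this point, so it cannot hold for every real x for which both sides are defined.
The correct hyperbolic identity is cosh²x - sinh²x = 1 (a difference); the sum sinh²x + cosh²x equals cosh(2x).

Conclusion: No, this is NOT an identity.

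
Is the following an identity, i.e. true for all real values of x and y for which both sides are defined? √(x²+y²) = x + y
Claim: √(x²+y²) = x + y.
Test a specific point where both sides are defined: x = 3/2, y = 3/2.
LHS = √(x²+y²) ≈ 2.1213
RHS = x + y ≈ 3.0000
Since 2.1213 ≠ 3.0000, the equation fails at this point, so it cannot hold for all real values of x and y for which both sides are defined.
(x+y)² = x² + 2xy + y², not x² + y², so the square root does not split this way.

Conclusion: No, this is NOT an identity.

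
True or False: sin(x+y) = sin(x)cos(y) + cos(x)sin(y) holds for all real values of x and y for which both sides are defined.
True.

Claim: sin(x+y) = sin(x)cos(y) + cos(x)sin(y).
Reasoning: By Euler's formula e^(i(x+y)) = e^(ix)·e^(iy) = (cos x + i·sin x)(cos y + i·sin y). The imaginary part of the left side is sin(x+y); the imaginary part of the product is sin(x)cos(y) + cos(x)sin(y).
So the two sides agree for all real values of x and y for which both sides are defined.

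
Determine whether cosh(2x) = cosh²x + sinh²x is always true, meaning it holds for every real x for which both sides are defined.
Yes, this is an identity.

Claim: cosh(2x) = cosh²x + sinh²x.
Reasoning: cosh²x = (e^(2x) + 2 + e^(-2x))/4 and sinh²x = (e^(2x) - 2 + e^(-2x))/4. Adding gives (2e^(2x) + 2e^(-2x))/4 = (e^(2x) + e^(-2x))/2 = cosh(2x).
So the two sides agree for every real x for which both sides are defined.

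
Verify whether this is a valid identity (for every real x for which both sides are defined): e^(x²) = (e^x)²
Claim: e^(x²) = (e^x)².
Test a specific point where both sides are defined: x = 1.
LHS = e^(x²) ≈ 2.7183
RHS = (e^x)² ≈ 7.3891
Since 2.7183 ≠ 7.3891, the equation fails at this point, so it cannot hold for every real x for which both sides are defined.
(e^x)² = e^(2x), and 2x ≠ x² in general.

Conclusion: No, this is NOT an identity.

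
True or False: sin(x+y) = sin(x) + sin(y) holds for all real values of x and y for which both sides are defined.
Claim: sin(x+y) = sin(x) + sin(y).
Test a specific point where both sides are defined: x = π/6, y = -π/2.
LHS = sin(x+y) ≈ -0.8660
RHS = sin(x) + sin(y) ≈ -0.5000
Since -0.8660 ≠ -0.5000, the equation fails at this point, so it cannot hold for all real values of x and y for which both sides are defined.
The correct expansion is sin(x+y) = sin(x)cos(y) + cos(x)sin(y); sine is not additive.

Conclusion: False.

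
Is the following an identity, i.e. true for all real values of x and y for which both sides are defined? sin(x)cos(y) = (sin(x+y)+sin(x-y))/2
Yes, this is an identity.

Claim: sin(x)cos(y) = (sin(x+y)+sin(x-y))/2.
Reasoning: sin(x+y) = sin(x)cos(y) + cos(x)sin(y) and sin(x-y) = sin(x)cos(y) - cos(x)sin(y). Adding, sin(x+y) + sin(x-y) = 2sin(x)cos(y); divide by 2.
So the two sides agree for all real values of x and y for which both sides are defined.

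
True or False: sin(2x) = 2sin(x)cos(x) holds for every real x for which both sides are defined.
Claim: sin(2x) = 2sin(x)cos(x).
Reasoning: Put y = x in the addition formula sin(x+y) = sin(x)cos(y) + cos(x)sin(y): sin(2x) = sin(x)cos(x) + cos(x)sin(x) = 2sin(x)cos(x).
So the two sides agree for every real x for which both sides are defined.

Conclusion: True.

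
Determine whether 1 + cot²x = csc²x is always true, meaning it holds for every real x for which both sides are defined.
Claim: 1 + cot²x = csc²x.
Reasoning: Start from sin²x + cos²x = 1 and divide every term by sin²x (allowed wherever cot x and csc x are defined): 1 + cot²x = 1/sin²x = csc²x.
So the two sides agree for every real x for which both sides are defined.

Conclusion: Yes, this is an identity.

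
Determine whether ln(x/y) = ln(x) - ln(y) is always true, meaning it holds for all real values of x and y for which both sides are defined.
Claim: ln(x/y) = ln(x) - ln(y).
Reasoning: Both sides are simultaneously defined only when x, y > 0. Write x = e^p, y = e^q. Then x/y = e^(p-q), so ln(x/y) = p - q = ln(x) - ln(y).
So the two sides agree for all real values of x and y for which both sides are defined.

Conclusion: Yes, this is an identity.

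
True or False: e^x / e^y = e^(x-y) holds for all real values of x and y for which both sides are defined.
Claim: e^x / e^y = e^(x-y).
Reasoning: 1/e^y = e^(-y), so e^x / e^y = e^x · e^(-y) = e^(x + (-y)) = e^(x-y) by the product rule for exponents.
So the two sides agree for all real values of x and y for which both sides are defined.

Conclusion: True.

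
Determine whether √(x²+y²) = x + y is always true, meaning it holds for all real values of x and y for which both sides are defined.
Claim: √(x²+y²) = x + y.
Test a specific point where both sides are defined: x = 4, y = 1/2.
LHS = √(x²+y²) ≈ 4.0311
RHS = x + y ≈ 4.5000
Since 4.0311 ≠ 4.5000, the equation fails at this point, so it cannot hold for all real values of x and y for which both sides are defined.
(x+y)² = x² + 2xy + y², not x² + y², so the square root does not split this way.

Conclusion: No, this is NOT an identity.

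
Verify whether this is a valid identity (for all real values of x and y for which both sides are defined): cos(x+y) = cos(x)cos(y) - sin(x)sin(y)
Yes, this is an identity.

Claim: cos(x+y) = cos(x)cos(y) - sin(x)sin(y).
Reasoning: By Euler's formula e^(i(x+y)) = e^(ix)·e^(iy) = (cos x + i·sin x)(cos y + i·sin y). The real part of the left side is cos(x+y); the real part of the product is cos(x)cos(y) - sin(x)sin(y) (since i·i = -1).
So the two sides agree for all real values of x and y for which both sides are defined.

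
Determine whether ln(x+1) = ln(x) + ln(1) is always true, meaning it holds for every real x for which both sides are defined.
Claim: ln(x+1) = ln(x) + ln(1).
Test a specific point where both sides are defined: x = 1.
LHS = ln(x+1) ≈ 0.6931
RHS = ln(x) + ln(1) ≈ 0.0000
Since 0.6931 ≠ 0.0000, the equation fails at this point, so it cannot hold for every real x for which both sides are defined.
ln(1) = 0, so the right side is just ln(x), which differs from ln(x+1).

Conclusion: No, this is NOT an identity.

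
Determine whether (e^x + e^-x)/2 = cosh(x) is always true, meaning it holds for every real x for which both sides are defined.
Yes, this is an identity.

Claim: (e^x + e^-x)/2 = cosh(x).
Reasoning: This is exactly the definition of the hyperbolic cosine: cosh(x) := (e^x + e^-x)/2.
So the two sides agree for every real x for which both sides are defined.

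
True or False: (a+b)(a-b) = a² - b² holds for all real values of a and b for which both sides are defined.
Claim: (a+b)(a-b) = a² - b².
Reasoning: Expand: (a+b)(a-b) = a² - ab + ba - b² = a² - b² (the cross terms cancel).
So the two sides agree for all real values of a and b for which both sides are defined.

Conclusion: True.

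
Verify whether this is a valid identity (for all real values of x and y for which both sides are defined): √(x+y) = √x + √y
No, this is NOT an identity.

Claim: √(x+y) = √x + √y.
Test a specific point where both sides are defined: x = 4, y = 3/2.
LHS = √(x+y) ≈ 2.3452
RHS = √x + √y ≈ 3.2247
Since 2.3452 ≠ 3.2247, the equation fails at this point, so it cannot hold for all real values of x and y for which both sides are defined.
Squaring the right side gives x + 2√(xy) + y, not x + y.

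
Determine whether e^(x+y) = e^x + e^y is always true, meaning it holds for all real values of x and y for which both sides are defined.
No, this is NOT an identity.

Claim: e^(x+y) = e^x + e^y.
Test a specific point where both sides are defined: x = -2, y = 3.
LHS = e^(x+y) ≈ 2.7183
RHS = e^x + e^y ≈ 20.2209
Since 2.7183 ≠ 20.2209, the equation fails at this point, so it cannot hold for all real values of x and y for which both sides are defined.
The correct rule is e^(x+y) = e^x · e^y (a product, not a sum).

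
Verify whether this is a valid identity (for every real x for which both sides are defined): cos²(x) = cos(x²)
Claim: cos²(x) = cos(x²).
Test a specific point where both sides are defined: x = π/2.
LHS = cos²(x) ≈ 0.0000
RHS = cos(x²) ≈ -0.7812
Since 0.0000 ≠ -0.7812, the equation fails at this point, so it cannot hold for every real x for which both sides are defined.
cos²(x) means (cos x)², squaring the output; cos(x²) squares the input. These are different functions.

Conclusion: No, this is NOT an identity.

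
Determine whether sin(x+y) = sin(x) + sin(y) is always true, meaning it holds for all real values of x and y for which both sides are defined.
No, this is NOT an identity.

Claim: sin(x+y) = sin(x) + sin(y).
Test a specific point where both sides are defined: x = π/4, y = π/3.
LHS = sin(x+y) ≈ 0.9659
RHS = sin(x) + sin(y) ≈ 1.5731
Since 0.9659 ≠ 1.5731, the equation fails at this point, so it cannot hold for all real values of x and y for which both sides are defined.
The correct expansion is sin(x+y) = sin(x)cos(y) + cos(x)sin(y); sine is not additive.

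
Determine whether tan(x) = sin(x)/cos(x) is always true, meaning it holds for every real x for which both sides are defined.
Yes, this is an identity.

Claim: tan(x) = sin(x)/cos(x).
Reasoning: For an angle x whose terminal point on the unit circle is (cos x, sin x), tan(x) is defined as the ratio (second coordinate)/(first coordinate) = sin(x)/cos(x), wherever cos(x) ≠ 0.
So the two sides agree for every real x for which both sides are defined.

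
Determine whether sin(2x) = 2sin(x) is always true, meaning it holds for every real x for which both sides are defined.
Claim: sin(2x) = 2sin(x).
Test a specific point where both sides are defined: x = -π/3.
LHS = sin(2x) ≈ -0.8660
RHS = 2sin(x) ≈ -1.7321
Since -0.8660 ≠ -1.7321, the equation fails at this point, so it cannot hold for every real x for which both sides are defined.
The correct double-angle formula is sin(2x) = 2sin(x)cos(x).

Conclusion: No, this is NOT an identity.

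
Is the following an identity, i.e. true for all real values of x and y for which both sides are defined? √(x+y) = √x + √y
No, this is NOT an identity.

Claim: √(x+y) = √x + √y.
Test a specific point where both sides are defined: x = 1, y = 5.
LHS = √(x+y) ≈ 2.4495
RHS = √x + √y ≈ 3.2361
Since 2.4495 ≠ 3.2361, the equation fails at this point, so it cannot hold for all real values of x and y for which both sides are defined.
Squaring the right side gives x + 2√(xy) + y, not x + y.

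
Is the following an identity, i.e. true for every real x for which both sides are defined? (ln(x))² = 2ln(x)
Claim: (ln(x))² = 2ln(x).
Test a specific point where both sides are defined: x = 3/2.
LHS = (ln(x))² ≈ 0.1644
RHS = 2ln(x) ≈ 0.8109
Since 0.1644 ≠ 0.8109, the equation fails at this point, so it cannot hold for every real x for which both sides are defined.
2ln(x) equals ln(x²), which is not the same as (ln x)².

Conclusion: No, this is NOT an identity.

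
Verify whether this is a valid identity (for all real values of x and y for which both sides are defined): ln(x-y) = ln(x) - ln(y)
Claim: ln(x-y) = ln(x) - ln(y).
Test a specific point where both sides are defined: x = 5, y = 2.
LHS = ln(x-y) ≈ 1.0986
RHS = ln(x) - ln(y) ≈ 0.9163
Since 1.0986 ≠ 0.9163, the equation fails at this point, so it cannot hold for all real values of x and y for which both sides are defined.
ln(x) - ln(y) = ln(x/y), not ln(x-y).

Conclusion: No, this is NOT an identity.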